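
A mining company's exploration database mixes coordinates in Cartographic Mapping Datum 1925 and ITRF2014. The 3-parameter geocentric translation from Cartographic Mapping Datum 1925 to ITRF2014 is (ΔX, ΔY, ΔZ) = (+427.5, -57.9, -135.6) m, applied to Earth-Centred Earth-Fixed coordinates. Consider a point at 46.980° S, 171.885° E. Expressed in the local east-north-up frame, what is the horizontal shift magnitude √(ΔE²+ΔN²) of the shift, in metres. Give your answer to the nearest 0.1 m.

407.9 m

At φ = -46.980°, λ = 171.885°: sin φ = -0.731116, cos φ = 0.682254, sin λ = 0.141160, cos λ = -0.989987.
ΔE = −sin λ·ΔX + cos λ·ΔY = −(0.141160)·(427.5) + (-0.989987)·(-57.9) = -3.03 m.
ΔN = −sin φ cos λ·ΔX − sin φ sin λ·ΔY + cos φ·ΔZ = −(-0.731116)(-0.989987)(427.5) − (-0.731116)(0.141160)(-57.9) + (0.682254)(-135.6) = -407.91 m.
Horizontal magnitude = √(ΔE² + ΔN²) = √((-3.03)² + (-407.91)²) = 407.92 m.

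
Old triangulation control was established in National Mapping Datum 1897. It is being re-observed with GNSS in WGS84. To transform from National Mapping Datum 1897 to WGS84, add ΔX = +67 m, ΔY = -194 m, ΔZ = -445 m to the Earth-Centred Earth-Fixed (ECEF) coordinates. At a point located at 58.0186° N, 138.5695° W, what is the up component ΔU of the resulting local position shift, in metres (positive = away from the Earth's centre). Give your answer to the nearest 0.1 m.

At φ = 58.0186°, λ = -138.5695°: sin φ = 0.848220, cos φ = 0.529644, sin λ = -0.661711, cos λ = -0.749759.
ΔU = cos φ cos λ·ΔX + cos φ sin λ·ΔY + sin φ·ΔZ = (0.529644)(-0.749759)(67) + (0.529644)(-0.661711)(-194) + (0.848220)(-445) = -336.07 m.

ΔU = -336.1 m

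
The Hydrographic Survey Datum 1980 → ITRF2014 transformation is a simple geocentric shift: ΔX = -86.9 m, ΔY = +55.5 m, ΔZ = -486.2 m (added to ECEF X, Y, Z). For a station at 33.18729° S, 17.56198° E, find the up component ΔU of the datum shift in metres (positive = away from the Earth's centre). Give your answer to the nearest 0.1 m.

At φ = -33.18729°, λ = 17.56198°: sin φ = -0.547378, cos φ = 0.836886, sin λ = 0.301737, cos λ = 0.953391.
ΔU = cos φ cos λ·ΔX + cos φ sin λ·ΔY + sin φ·ΔZ = (0.836886)(0.953391)(-86.9) + (0.836886)(0.301737)(55.5) + (-0.547378)(-486.2) = 210.81 m.

ΔU = 210.8 m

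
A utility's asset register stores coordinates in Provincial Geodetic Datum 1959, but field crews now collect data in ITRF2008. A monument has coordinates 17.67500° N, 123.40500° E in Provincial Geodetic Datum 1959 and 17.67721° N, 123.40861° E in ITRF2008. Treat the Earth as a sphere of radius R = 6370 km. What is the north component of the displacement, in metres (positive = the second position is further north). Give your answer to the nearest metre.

ΔN = 246 m

Δφ = 17.67721° − 17.67500° = +0.00221°; Δλ = 123.40861° − 123.40500° = +0.00361°.
1° along a meridian = πR/180 = 111177 m.
ΔN = Δφ × 111177 = 245.7 m; ΔE = Δλ × 111177 × cos(17.67500°) = +0.00361 × 111177 × 0.952794 = 382.4 m.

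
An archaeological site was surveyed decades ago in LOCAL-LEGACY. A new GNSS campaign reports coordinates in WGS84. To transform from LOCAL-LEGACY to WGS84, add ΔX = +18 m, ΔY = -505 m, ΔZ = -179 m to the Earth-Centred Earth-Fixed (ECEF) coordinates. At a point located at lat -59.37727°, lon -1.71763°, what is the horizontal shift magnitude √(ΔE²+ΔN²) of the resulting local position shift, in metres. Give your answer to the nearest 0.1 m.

At φ = -59.37727°, λ = -1.71763°: sin φ = -0.860540, cos φ = 0.509383, sin λ = -0.029974, cos λ = 0.999551.
ΔE = −sin λ·ΔX + cos λ·ΔY = −(-0.029974)·(18) + (0.999551)·(-505) = -504.23 m.
ΔN = −sin φ cos λ·ΔX − sin φ sin λ·ΔY + cos φ·ΔZ = −(-0.860540)(0.999551)(18) − (-0.860540)(-0.029974)(-505) + (0.509383)(-179) = -62.67 m.
Horizontal magnitude = √(ΔE² + ΔN²) = √((-504.23)² + (-62.67)²) = 508.11 m.

508.1 m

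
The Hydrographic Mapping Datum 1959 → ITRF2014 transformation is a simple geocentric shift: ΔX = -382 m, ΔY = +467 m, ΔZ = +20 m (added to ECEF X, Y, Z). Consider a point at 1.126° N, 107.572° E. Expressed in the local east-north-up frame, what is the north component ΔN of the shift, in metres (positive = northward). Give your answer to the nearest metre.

ΔN = 9 m

The local north axis is (−sin φ cos λ, −sin φ sin λ, cos φ), giving ΔN = -2.266 − 8.749 + 19.996 = 8.98 m.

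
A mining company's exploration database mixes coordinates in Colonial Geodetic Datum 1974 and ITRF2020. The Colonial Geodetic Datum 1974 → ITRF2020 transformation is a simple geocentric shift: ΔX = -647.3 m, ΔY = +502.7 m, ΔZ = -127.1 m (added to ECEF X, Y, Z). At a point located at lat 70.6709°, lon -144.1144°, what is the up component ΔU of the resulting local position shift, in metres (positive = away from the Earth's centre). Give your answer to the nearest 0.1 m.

ΔU = -43.9 m

The local up (radial) axis is (cos φ cos λ, cos φ sin λ, sin φ), giving ΔU = 173.585 − 97.533 − 119.936 = -43.88 m.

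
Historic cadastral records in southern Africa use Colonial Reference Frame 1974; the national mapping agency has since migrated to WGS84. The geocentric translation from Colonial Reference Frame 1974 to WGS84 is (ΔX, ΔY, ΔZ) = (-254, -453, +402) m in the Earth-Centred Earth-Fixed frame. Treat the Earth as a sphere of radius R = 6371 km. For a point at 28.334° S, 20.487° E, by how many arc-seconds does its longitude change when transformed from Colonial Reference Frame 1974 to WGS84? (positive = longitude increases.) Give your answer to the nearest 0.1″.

Δλ = -12.3″

sin φ = -0.474611, cos φ = 0.880196, sin λ = 0.349995, cos λ = 0.936752.
East component: ΔE = −sin λ·ΔX + cos λ·ΔY = −(0.349995)(-254) + (0.936752)(-453) = -335.45 m.
1° of latitude spans πR/180 = 111195 m; at latitude φ, 1° of longitude spans that × cos φ = 97873.3 m, so Δλ = -335.45 / 97873.3 × 3600 = -12.339″.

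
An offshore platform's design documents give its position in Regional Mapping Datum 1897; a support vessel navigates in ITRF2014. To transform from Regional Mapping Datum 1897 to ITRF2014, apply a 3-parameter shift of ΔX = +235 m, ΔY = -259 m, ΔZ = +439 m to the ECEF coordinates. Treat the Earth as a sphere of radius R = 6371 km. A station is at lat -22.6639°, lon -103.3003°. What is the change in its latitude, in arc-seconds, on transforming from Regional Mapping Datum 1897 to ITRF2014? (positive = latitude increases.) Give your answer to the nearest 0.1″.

Δφ = 15.6″

sin φ = -0.385325, cos φ = 0.922781, sin λ = -0.973178, cos λ = -0.230055.
North component: ΔN = −sin φ cos λ·ΔX − sin φ sin λ·ΔY + cos φ·ΔZ = −(-0.385325)(-0.230055)(235) − (-0.385325)(-0.973178)(-259) + (0.922781)(439) = 481.39 m.
1° of latitude spans πR/180 = 111195 m, so Δφ = 481.39 / 111195 × 3600 = 15.585″.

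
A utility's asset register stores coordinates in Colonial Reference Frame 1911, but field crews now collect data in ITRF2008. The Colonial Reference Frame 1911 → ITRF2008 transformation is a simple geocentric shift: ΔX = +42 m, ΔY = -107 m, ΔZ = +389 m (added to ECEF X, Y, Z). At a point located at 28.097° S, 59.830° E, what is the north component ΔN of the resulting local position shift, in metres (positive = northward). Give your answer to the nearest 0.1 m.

ΔN = 309.5 m

The local north axis is (−sin φ cos λ, −sin φ sin λ, cos φ), giving ΔN = 9.941 − 43.567 + 343.157 = 309.53 m.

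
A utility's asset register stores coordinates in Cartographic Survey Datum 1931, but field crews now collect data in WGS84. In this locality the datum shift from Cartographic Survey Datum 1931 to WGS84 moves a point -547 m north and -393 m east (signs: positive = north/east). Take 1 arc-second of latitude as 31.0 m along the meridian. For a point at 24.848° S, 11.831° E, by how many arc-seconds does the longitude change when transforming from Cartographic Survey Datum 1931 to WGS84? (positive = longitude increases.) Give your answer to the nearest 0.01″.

At latitude -24.848°, cos φ = 0.907426.
1″ of longitude at this latitude = 31.00 × cos φ = 28.1302 m, so Δλ = -393.0 / 28.1302 = -13.971″.

Δλ = -13.97″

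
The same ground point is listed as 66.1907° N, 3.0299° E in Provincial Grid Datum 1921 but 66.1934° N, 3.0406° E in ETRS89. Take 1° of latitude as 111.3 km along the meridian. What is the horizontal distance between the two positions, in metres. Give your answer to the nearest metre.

567 m

Δφ = 66.1934° − 66.1907° = +0.0027°; Δλ = 3.0406° − 3.0299° = +0.0107°.
ΔN = Δφ × 111300 = 300.5 m; ΔE = Δλ × 111300 × cos(66.1907°) = +0.0107 × 111300 × 0.403694 = 480.8 m.
Distance = √(ΔE² + ΔN²) = √(480.8² + 300.5²) = 567.0 m.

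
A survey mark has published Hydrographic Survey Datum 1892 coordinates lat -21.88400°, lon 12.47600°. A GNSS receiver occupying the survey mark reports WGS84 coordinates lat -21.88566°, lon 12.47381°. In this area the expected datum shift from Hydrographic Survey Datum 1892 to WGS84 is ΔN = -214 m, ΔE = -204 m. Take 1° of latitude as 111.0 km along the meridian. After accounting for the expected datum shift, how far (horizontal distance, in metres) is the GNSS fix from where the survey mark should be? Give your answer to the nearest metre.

37 m

Observed coordinate differences: Δφ = -0.00166°, Δλ = -0.00219°.
Converting to metres (1° lat = 111000 m, cos φ = 0.927940): observed ΔN = -184.3 m, observed ΔE = -225.6 m.
Subtracting the expected shift leaves a residual of -184.3 − (-214) = 29.7 m north and -225.6 − (-204) = -21.6 m east.
Residual distance = √(29.7² + (-21.6)²) = 36.7 m.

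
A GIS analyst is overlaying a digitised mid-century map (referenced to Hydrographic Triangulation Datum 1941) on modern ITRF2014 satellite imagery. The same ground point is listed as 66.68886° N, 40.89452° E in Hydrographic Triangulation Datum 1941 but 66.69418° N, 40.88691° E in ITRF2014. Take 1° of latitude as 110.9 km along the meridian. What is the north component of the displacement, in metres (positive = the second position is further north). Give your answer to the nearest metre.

ΔN = 590 m

Δφ = 66.69418° − 66.68886° = +0.00532°; Δλ = 40.88691° − 40.89452° = -0.00761°.
ΔN = Δφ × 110900 = 590.0 m; ΔE = Δλ × 110900 × cos(66.68886°) = -0.00761 × 110900 × 0.395724 = -334.0 m.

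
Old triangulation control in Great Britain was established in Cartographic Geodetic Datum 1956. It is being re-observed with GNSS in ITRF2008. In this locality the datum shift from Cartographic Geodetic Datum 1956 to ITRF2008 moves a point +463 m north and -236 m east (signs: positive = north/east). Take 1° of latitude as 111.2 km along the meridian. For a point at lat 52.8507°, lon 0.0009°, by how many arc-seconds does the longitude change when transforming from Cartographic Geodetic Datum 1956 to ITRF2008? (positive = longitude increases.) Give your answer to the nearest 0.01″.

At latitude 52.8507°, cos φ = 0.603894.
1° of longitude at this latitude = 111.2 × cos φ = 67.15 km, so Δλ = -236.0 / 67153.0 = -0.0035144° = -12.652″.

Δλ = -12.65″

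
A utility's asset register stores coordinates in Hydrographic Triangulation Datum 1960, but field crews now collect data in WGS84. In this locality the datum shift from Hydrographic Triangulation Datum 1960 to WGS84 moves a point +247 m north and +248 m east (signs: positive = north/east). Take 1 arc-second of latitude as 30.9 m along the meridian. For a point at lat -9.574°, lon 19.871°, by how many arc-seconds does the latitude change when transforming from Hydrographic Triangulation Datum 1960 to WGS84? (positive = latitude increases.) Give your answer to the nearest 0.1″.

Δφ = 8.0″

1″ of latitude = 30.90 m, so Δφ = 247.0 / 30.90 = 7.994″.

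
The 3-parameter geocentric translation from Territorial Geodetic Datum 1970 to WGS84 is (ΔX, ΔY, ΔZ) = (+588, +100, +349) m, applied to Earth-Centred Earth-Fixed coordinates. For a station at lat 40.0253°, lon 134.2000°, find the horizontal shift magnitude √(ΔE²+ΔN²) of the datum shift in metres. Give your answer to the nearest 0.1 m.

690.2 m

At φ = 40.0253°, λ = 134.2000°: sin φ = 0.643126, cos φ = 0.765761, sin λ = 0.716911, cos λ = -0.697165.
ΔE = −sin λ·ΔX + cos λ·ΔY = −(0.716911)·(588) + (-0.697165)·(100) = -491.26 m.
ΔN = −sin φ cos λ·ΔX − sin φ sin λ·ΔY + cos φ·ΔZ = −(0.643126)(-0.697165)(588) − (0.643126)(0.716911)(100) + (0.765761)(349) = 484.78 m.
Horizontal magnitude = √(ΔE² + ΔN²) = √((-491.26)² + 484.78²) = 690.18 m.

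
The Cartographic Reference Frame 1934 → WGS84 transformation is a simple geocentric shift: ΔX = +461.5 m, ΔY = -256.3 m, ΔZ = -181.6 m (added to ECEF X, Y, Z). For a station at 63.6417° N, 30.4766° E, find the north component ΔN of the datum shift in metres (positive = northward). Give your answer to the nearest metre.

The local north axis is (−sin φ cos λ, −sin φ sin λ, cos φ), giving ΔN = -356.387 + 116.477 − 80.627 = -320.54 m.

ΔN = -321 m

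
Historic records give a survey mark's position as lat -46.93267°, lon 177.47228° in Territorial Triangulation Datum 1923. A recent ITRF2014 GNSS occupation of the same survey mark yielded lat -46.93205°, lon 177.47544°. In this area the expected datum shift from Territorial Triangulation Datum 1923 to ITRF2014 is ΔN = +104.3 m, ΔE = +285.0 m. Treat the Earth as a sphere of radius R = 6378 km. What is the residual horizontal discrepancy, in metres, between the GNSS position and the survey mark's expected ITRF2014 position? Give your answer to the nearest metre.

Observed coordinate differences: Δφ = +0.00062°, Δλ = +0.00316°.
Converting to metres (1° lat = 111317 m, cos φ = 0.682857): observed ΔN = 69.0 m, observed ΔE = 240.2 m.
Subtracting the expected shift leaves a residual of 69.0 − (104.3) = -35.3 m north and 240.2 − (285.0) = -44.8 m east.
Residual distance = √((-35.3)² + (-44.8)²) = 57.0 m.

57 m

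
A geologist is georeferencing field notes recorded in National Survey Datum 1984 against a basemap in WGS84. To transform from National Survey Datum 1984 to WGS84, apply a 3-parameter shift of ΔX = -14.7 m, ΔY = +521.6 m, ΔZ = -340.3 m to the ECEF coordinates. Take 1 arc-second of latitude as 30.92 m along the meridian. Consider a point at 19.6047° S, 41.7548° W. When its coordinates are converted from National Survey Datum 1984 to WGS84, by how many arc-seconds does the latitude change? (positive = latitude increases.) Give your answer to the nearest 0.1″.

sin φ = -0.335529, cos φ = 0.942030, sin λ = -0.665944, cos λ = 0.746002.
North component: ΔN = −sin φ cos λ·ΔX − sin φ sin λ·ΔY + cos φ·ΔZ = −(-0.335529)(0.746002)(-14.7) − (-0.335529)(-0.665944)(521.6) + (0.942030)(-340.3) = -440.80 m.
1° of latitude spans 3600 × 30.92 = 111312 m, so Δφ = -440.80 / 111312 × 3600 = -14.256″.

Δφ = -14.3″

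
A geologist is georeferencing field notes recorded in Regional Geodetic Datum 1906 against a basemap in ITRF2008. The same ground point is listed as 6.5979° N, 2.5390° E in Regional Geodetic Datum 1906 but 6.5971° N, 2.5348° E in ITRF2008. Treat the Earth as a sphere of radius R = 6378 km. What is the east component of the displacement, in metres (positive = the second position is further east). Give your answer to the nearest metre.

ΔE = -464 m

Δφ = 6.5971° − 6.5979° = -0.0008°; Δλ = 2.5348° − 2.5390° = -0.0042°.
1° along a meridian = πR/180 = 111317 m.
ΔN = Δφ × 111317 = -89.1 m; ΔE = Δλ × 111317 × cos(6.5979°) = -0.0042 × 111317 × 0.993377 = -464.4 m.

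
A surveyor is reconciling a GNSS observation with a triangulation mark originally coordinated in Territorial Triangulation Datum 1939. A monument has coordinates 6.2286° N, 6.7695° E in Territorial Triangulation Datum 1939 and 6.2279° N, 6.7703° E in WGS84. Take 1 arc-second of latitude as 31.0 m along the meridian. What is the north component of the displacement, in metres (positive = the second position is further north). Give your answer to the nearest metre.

ΔN = -78 m

Δφ = 6.2279° − 6.2286° = -0.0007°; Δλ = 6.7703° − 6.7695° = +0.0008°.
1° of latitude = 3600 × 31.00 = 111600 m.
ΔN = Δφ × 111600 = -78.1 m; ΔE = Δλ × 111600 × cos(6.2286°) = +0.0008 × 111600 × 0.994097 = 88.8 m.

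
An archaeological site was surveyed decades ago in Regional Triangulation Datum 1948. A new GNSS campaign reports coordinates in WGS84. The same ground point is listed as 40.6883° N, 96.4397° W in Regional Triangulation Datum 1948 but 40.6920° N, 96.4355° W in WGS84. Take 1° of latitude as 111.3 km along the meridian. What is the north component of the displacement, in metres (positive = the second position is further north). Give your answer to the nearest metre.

ΔN = 412 m

Δφ = 40.6920° − 40.6883° = +0.0037°; Δλ = -96.4355° − -96.4397° = +0.0042°.
ΔN = Δφ × 111300 = 411.8 m; ΔE = Δλ × 111300 × cos(40.6883°) = +0.0042 × 111300 × 0.758267 = 354.5 m.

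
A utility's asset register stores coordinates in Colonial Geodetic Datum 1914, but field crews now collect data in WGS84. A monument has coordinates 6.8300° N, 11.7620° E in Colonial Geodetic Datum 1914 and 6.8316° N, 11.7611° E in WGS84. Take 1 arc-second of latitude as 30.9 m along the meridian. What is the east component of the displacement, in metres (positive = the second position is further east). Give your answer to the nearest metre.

ΔE = -99 m

Δφ = 6.8316° − 6.8300° = +0.0016°; Δλ = 11.7611° − 11.7620° = -0.0009°.
1° of latitude = 3600 × 30.90 = 111240 m.
ΔN = Δφ × 111240 = 178.0 m; ΔE = Δλ × 111240 × cos(6.8300°) = -0.0009 × 111240 × 0.992903 = -99.4 m.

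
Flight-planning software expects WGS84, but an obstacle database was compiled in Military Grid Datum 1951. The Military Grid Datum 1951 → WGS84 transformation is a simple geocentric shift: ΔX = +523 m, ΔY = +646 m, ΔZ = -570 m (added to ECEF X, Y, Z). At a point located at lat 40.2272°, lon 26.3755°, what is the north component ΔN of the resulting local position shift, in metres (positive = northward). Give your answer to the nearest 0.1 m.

ΔN = -923.1 m

At φ = 40.2272°, λ = 26.3755°: sin φ = 0.645820, cos φ = 0.763490, sin λ = 0.444252, cos λ = 0.895902.
ΔN = −sin φ cos λ·ΔX − sin φ sin λ·ΔY + cos φ·ΔZ = −(0.645820)(0.895902)(523) − (0.645820)(0.444252)(646) + (0.763490)(-570) = -923.13 m.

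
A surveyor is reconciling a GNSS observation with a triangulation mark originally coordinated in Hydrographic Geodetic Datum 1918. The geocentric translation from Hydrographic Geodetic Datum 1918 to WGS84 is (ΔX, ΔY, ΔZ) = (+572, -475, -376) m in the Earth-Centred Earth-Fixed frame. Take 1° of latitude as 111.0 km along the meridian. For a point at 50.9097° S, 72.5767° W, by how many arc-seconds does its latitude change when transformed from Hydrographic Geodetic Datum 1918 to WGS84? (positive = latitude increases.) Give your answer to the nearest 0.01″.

sin φ = -0.776153, cos φ = 0.630544, sin λ = -0.954119, cos λ = 0.299429.
North component: ΔN = −sin φ cos λ·ΔX − sin φ sin λ·ΔY + cos φ·ΔZ = −(-0.776153)(0.299429)(572) − (-0.776153)(-0.954119)(-475) + (0.630544)(-376) = 247.61 m.
1° of latitude spans 111000 m, so Δφ = 247.61 / 111000 × 3600 = 8.031″.

Δφ = 8.03″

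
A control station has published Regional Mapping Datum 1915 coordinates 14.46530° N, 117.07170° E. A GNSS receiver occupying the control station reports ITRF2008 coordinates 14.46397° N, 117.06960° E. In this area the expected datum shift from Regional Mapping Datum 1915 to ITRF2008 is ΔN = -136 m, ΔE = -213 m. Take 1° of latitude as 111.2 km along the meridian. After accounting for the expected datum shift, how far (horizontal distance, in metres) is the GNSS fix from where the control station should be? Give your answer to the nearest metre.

18 m

Observed coordinate differences: Δφ = -0.00133°, Δλ = -0.00210°.
Converting to metres (1° lat = 111200 m, cos φ = 0.968299): observed ΔN = -147.9 m, observed ΔE = -226.1 m.
Subtracting the expected shift leaves a residual of -147.9 − (-136) = -11.9 m north and -226.1 − (-213) = -13.1 m east.
Residual distance = √((-11.9)² + (-13.1)²) = 17.7 m.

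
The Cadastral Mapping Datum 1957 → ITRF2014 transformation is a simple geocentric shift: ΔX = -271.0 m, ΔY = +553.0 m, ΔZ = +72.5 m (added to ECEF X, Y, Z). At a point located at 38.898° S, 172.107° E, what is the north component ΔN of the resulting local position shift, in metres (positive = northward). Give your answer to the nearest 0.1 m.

The local north axis is (−sin φ cos λ, −sin φ sin λ, cos φ), giving ΔN = 168.558 + 47.685 + 56.424 = 272.67 m.

ΔN = 272.7 m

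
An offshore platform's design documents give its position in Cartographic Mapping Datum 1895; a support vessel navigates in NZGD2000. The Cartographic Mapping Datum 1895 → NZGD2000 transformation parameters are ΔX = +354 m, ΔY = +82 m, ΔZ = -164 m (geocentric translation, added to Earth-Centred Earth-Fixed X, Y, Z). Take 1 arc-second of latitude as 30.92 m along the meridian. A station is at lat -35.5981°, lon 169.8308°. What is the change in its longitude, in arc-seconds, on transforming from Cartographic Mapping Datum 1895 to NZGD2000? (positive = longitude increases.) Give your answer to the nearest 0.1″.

sin φ = -0.582096, cos φ = 0.813120, sin λ = 0.176556, cos λ = -0.984291.
East component: ΔE = −sin λ·ΔX + cos λ·ΔY = −(0.176556)(354) + (-0.984291)(82) = -143.21 m.
1° of latitude spans 3600 × 30.92 = 111312 m; at latitude φ, 1° of longitude spans that × cos φ = 90510.0 m, so Δλ = -143.21 / 90510.0 × 3600 = -5.696″.

Δλ = -5.7″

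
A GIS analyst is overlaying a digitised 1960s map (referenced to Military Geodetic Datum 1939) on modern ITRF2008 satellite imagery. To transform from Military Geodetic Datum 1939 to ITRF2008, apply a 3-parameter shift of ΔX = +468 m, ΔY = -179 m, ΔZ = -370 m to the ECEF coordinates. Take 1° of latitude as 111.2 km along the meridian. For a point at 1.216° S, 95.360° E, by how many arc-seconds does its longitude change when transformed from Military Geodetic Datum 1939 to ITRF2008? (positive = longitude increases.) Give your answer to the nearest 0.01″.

Δλ = -14.55″

sin φ = -0.021222, cos φ = 0.999775, sin λ = 0.995627, cos λ = -0.093413.
East component: ΔE = −sin λ·ΔX + cos λ·ΔY = −(0.995627)(468) + (-0.093413)(-179) = -449.23 m.
1° of latitude spans 111200 m; at latitude φ, 1° of longitude spans that × cos φ = 111175.0 m, so Δλ = -449.23 / 111175.0 × 3600 = -14.547″.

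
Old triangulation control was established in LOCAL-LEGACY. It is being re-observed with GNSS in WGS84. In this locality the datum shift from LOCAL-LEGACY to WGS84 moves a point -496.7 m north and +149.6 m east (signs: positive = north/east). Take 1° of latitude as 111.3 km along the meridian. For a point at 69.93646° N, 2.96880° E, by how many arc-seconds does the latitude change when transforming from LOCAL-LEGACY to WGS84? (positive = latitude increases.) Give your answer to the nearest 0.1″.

Δφ = -16.1″

1° of latitude = 111.3 km, so Δφ = -496.7 / 111300 = -0.0044627° = -16.066″.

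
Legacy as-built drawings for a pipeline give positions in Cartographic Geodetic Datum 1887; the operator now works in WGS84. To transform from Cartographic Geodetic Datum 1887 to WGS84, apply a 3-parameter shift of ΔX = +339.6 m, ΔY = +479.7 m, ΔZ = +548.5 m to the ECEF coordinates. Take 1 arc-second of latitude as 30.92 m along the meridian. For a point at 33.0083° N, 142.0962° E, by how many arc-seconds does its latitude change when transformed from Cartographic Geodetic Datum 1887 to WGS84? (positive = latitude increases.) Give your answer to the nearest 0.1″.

sin φ = 0.544761, cos φ = 0.838592, sin λ = 0.614338, cos λ = -0.789043.
North component: ΔN = −sin φ cos λ·ΔX − sin φ sin λ·ΔY + cos φ·ΔZ = −(0.544761)(-0.789043)(339.6) − (0.544761)(0.614338)(479.7) + (0.838592)(548.5) = 445.40 m.
1° of latitude spans 3600 × 30.92 = 111312 m, so Δφ = 445.40 / 111312 × 3600 = 14.405″.

Δφ = 14.4″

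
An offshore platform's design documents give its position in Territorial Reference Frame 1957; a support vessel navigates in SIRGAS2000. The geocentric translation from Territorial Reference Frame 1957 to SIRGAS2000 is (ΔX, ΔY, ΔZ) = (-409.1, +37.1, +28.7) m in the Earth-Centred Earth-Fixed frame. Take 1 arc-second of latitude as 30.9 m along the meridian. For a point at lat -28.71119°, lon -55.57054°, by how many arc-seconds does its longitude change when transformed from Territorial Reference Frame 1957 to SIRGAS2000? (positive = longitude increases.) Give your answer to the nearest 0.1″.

sin φ = -0.480395, cos φ = 0.877052, sin λ = -0.824823, cos λ = 0.565391.
East component: ΔE = −sin λ·ΔX + cos λ·ΔY = −(-0.824823)(-409.1) + (0.565391)(37.1) = -316.46 m.
1° of latitude spans 3600 × 30.90 = 111240 m; at latitude φ, 1° of longitude spans that × cos φ = 97563.3 m, so Δλ = -316.46 / 97563.3 × 3600 = -11.677″.

Δλ = -11.7″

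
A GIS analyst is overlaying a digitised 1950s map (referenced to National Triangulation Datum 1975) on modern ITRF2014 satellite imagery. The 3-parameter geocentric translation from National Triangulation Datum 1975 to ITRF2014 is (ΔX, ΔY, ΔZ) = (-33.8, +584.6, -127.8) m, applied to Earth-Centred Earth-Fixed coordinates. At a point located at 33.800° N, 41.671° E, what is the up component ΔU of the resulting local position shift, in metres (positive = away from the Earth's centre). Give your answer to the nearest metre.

The local up (radial) axis is (cos φ cos λ, cos φ sin λ, sin φ), giving ΔU = -20.980 + 322.981 − 71.095 = 230.91 m.

ΔU = 231 m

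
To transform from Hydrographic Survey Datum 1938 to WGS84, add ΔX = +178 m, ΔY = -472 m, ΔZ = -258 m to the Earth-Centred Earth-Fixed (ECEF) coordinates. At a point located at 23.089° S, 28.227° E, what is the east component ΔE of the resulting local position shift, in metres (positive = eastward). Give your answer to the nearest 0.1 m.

At φ = -23.089°, λ = 28.227°: sin φ = -0.392161, cos φ = 0.919897, sin λ = 0.472966, cos λ = 0.881081.
ΔE = −sin λ·ΔX + cos λ·ΔY = −(0.472966)·(178) + (0.881081)·(-472) = -500.06 m.

ΔE = -500.1 m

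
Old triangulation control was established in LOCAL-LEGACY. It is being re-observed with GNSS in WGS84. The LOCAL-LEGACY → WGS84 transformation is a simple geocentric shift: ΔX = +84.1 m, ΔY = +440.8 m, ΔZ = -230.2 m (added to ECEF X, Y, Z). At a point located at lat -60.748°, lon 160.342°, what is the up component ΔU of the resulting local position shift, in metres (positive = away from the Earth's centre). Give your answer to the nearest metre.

ΔU = 235 m

At φ = -60.748°, λ = 160.342°: sin φ = -0.872479, cos φ = 0.488652, sin λ = 0.336405, cos λ = -0.941717.
ΔU = cos φ cos λ·ΔX + cos φ sin λ·ΔY + sin φ·ΔZ = (0.488652)(-0.941717)(84.1) + (0.488652)(0.336405)(440.8) + (-0.872479)(-230.2) = 234.61 m.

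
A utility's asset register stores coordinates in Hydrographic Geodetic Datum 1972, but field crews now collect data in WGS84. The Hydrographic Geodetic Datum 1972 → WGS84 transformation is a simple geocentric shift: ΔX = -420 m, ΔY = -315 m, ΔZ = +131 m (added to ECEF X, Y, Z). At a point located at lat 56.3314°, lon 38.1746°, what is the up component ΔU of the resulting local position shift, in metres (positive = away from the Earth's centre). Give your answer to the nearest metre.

ΔU = -182 m

The local up (radial) axis is (cos φ cos λ, cos φ sin λ, sin φ), giving ΔU = -183.045 − 107.933 + 109.026 = -181.95 m.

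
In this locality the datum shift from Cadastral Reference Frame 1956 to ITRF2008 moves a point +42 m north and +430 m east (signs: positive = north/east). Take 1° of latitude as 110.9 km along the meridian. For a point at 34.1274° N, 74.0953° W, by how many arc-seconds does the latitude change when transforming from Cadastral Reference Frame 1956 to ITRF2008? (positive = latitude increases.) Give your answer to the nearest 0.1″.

1° of latitude = 110.9 km, so Δφ = 42.0 / 110900 = 0.0003787° = 1.363″.

Δφ = 1.4″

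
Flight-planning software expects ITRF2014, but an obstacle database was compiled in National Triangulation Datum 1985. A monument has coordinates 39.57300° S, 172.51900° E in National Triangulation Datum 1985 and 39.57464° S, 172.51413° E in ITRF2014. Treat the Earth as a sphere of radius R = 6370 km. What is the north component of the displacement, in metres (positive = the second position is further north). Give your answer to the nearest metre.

ΔN = -182 m

Δφ = -39.57464° − -39.57300° = -0.00164°; Δλ = 172.51413° − 172.51900° = -0.00487°.
1° along a meridian = πR/180 = 111177 m.
ΔN = Δφ × 111177 = -182.3 m; ΔE = Δλ × 111177 × cos(-39.57300°) = -0.00487 × 111177 × 0.770814 = -417.3 m.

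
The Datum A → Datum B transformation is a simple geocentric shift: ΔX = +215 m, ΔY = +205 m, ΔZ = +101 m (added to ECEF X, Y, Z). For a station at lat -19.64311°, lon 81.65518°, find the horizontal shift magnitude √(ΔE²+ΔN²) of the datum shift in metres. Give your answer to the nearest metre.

252 m

At φ = -19.64311°, λ = 81.65518°: sin φ = -0.336160, cos φ = 0.941805, sin λ = 0.989413, cos λ = 0.145130.
ΔE = −sin λ·ΔX + cos λ·ΔY = −(0.989413)·(215) + (0.145130)·(205) = -182.97 m.
ΔN = −sin φ cos λ·ΔX − sin φ sin λ·ΔY + cos φ·ΔZ = −(-0.336160)(0.145130)(215) − (-0.336160)(0.989413)(205) + (0.941805)(101) = 173.79 m.
Horizontal magnitude = √(ΔE² + ΔN²) = √((-182.97)² + 173.79²) = 252.36 m.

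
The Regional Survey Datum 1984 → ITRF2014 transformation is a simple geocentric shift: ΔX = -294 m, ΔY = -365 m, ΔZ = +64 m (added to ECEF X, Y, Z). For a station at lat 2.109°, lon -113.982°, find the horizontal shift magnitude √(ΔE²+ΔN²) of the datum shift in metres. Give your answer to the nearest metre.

129 m

At φ = 2.109°, λ = -113.982°: sin φ = 0.036801, cos φ = 0.999323, sin λ = -0.913673, cos λ = -0.406450.
ΔE = −sin λ·ΔX + cos λ·ΔY = −(-0.913673)·(-294) + (-0.406450)·(-365) = -120.27 m.
ΔN = −sin φ cos λ·ΔX − sin φ sin λ·ΔY + cos φ·ΔZ = −(0.036801)(-0.406450)(-294) − (0.036801)(-0.913673)(-365) + (0.999323)(64) = 47.29 m.
Horizontal magnitude = √(ΔE² + ΔN²) = √((-120.27)² + 47.29²) = 129.23 m.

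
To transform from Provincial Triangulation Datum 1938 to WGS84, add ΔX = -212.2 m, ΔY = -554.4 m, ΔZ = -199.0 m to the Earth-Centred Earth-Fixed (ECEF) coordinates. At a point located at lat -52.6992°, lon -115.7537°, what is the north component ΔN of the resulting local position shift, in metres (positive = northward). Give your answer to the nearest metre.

ΔN = 350 m

The local north axis is (−sin φ cos λ, −sin φ sin λ, cos φ), giving ΔN = 73.343 + 397.201 − 120.594 = 349.95 m.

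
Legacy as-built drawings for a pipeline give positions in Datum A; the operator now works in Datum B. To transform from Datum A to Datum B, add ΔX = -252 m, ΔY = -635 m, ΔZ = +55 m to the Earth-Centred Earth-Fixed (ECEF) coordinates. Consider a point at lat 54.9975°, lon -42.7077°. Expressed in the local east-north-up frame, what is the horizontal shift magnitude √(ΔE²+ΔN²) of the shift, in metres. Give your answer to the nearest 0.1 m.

At φ = 54.9975°, λ = -42.7077°: sin φ = 0.819127, cos φ = 0.573612, sin λ = -0.678258, cos λ = 0.734823.
ΔE = −sin λ·ΔX + cos λ·ΔY = −(-0.678258)·(-252) + (0.734823)·(-635) = -637.53 m.
ΔN = −sin φ cos λ·ΔX − sin φ sin λ·ΔY + cos φ·ΔZ = −(0.819127)(0.734823)(-252) − (0.819127)(-0.678258)(-635) + (0.573612)(55) = -169.56 m.
Horizontal magnitude = √(ΔE² + ΔN²) = √((-637.53)² + (-169.56)²) = 659.70 m.

659.7 m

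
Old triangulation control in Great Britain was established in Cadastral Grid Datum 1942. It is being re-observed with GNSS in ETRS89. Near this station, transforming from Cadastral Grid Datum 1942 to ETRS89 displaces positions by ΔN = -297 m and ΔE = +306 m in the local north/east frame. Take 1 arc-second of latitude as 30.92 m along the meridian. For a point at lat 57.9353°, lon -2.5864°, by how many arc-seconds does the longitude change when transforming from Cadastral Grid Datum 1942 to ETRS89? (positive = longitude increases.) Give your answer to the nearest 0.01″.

Δλ = 18.64″

At latitude 57.9353°, cos φ = 0.530877.
1″ of longitude at this latitude = 30.92 × cos φ = 16.4147 m, so Δλ = 306.0 / 16.4147 = 18.642″.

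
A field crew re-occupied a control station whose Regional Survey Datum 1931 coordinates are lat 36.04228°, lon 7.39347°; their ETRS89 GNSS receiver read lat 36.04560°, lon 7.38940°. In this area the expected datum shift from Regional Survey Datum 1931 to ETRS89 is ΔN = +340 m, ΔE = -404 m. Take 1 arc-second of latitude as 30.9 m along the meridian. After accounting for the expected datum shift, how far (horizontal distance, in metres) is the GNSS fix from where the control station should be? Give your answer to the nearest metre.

Observed coordinate differences: Δφ = +0.00332°, Δλ = -0.00407°.
Converting to metres (1° lat = 111240 m, cos φ = 0.808583): observed ΔN = 369.3 m, observed ΔE = -366.1 m.
Subtracting the expected shift leaves a residual of 369.3 − (340) = 29.3 m north and -366.1 − (-404) = 37.9 m east.
Residual distance = √(29.3² + 37.9²) = 47.9 m.

48 m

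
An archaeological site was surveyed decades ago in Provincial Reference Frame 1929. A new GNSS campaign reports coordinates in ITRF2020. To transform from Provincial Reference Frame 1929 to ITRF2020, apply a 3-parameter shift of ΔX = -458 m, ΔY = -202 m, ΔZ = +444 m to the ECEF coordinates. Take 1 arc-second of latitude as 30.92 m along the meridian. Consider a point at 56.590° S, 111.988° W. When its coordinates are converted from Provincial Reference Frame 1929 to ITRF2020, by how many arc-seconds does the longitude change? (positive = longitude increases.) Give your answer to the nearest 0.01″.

sin φ = -0.834752, cos φ = 0.550626, sin λ = -0.927262, cos λ = -0.374412.
East component: ΔE = −sin λ·ΔX + cos λ·ΔY = −(-0.927262)(-458) + (-0.374412)(-202) = -349.05 m.
1° of latitude spans 3600 × 30.92 = 111312 m; at latitude φ, 1° of longitude spans that × cos φ = 61291.3 m, so Δλ = -349.05 / 61291.3 × 3600 = -20.502″.

Δλ = -20.50″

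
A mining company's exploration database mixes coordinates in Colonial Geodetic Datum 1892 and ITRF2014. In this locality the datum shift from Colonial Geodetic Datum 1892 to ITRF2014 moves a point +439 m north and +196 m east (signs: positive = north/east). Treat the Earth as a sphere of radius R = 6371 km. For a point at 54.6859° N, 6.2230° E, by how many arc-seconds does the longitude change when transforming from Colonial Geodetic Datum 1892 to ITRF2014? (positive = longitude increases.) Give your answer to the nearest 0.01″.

At latitude 54.6859°, cos φ = 0.578058.
One radian of longitude at latitude φ spans R cos φ, so Δλ = ΔE / (R cos φ) = 196.0 / (6371000 × 0.578058) = 5.3220e-05 rad = 10.977″.

Δλ = 10.98″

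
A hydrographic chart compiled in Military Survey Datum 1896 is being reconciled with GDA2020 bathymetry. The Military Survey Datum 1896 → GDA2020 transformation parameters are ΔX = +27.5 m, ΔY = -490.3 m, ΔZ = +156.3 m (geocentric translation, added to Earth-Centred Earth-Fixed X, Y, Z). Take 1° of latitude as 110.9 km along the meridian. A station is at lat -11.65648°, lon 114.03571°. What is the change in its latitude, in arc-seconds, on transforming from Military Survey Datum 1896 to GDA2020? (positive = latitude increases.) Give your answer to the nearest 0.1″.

Δφ = 2.0″

sin φ = -0.202043, cos φ = 0.979377, sin λ = 0.913292, cos λ = -0.407306.
North component: ΔN = −sin φ cos λ·ΔX − sin φ sin λ·ΔY + cos φ·ΔZ = −(-0.202043)(-0.407306)(27.5) − (-0.202043)(0.913292)(-490.3) + (0.979377)(156.3) = 60.34 m.
1° of latitude spans 110900 m, so Δφ = 60.34 / 110900 × 3600 = 1.959″.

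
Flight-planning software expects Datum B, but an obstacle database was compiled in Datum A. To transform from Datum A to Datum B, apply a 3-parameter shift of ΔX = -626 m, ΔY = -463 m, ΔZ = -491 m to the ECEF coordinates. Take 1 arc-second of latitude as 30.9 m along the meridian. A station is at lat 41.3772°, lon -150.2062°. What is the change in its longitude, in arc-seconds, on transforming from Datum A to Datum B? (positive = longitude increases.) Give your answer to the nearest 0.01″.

sin φ = 0.661013, cos φ = 0.750374, sin λ = -0.496880, cos λ = -0.867819.
East component: ΔE = −sin λ·ΔX + cos λ·ΔY = −(-0.496880)(-626) + (-0.867819)(-463) = 90.75 m.
1° of latitude spans 3600 × 30.90 = 111240 m; at latitude φ, 1° of longitude spans that × cos φ = 83471.6 m, so Δλ = 90.75 / 83471.6 × 3600 = 3.914″.

Δλ = 3.91″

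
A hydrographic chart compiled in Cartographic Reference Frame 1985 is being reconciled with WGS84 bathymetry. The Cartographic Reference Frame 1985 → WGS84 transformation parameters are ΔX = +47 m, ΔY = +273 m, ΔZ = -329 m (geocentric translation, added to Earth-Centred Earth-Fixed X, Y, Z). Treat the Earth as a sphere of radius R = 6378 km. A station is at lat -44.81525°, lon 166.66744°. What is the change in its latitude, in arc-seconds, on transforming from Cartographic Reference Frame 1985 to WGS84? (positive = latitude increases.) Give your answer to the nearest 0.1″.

sin φ = -0.704823, cos φ = 0.709383, sin λ = 0.230603, cos λ = -0.973048.
North component: ΔN = −sin φ cos λ·ΔX − sin φ sin λ·ΔY + cos φ·ΔZ = −(-0.704823)(-0.973048)(47) − (-0.704823)(0.230603)(273) + (0.709383)(-329) = -221.25 m.
1° of latitude spans πR/180 = 111317 m, so Δφ = -221.25 / 111317 × 3600 = -7.155″.

Δφ = -7.2″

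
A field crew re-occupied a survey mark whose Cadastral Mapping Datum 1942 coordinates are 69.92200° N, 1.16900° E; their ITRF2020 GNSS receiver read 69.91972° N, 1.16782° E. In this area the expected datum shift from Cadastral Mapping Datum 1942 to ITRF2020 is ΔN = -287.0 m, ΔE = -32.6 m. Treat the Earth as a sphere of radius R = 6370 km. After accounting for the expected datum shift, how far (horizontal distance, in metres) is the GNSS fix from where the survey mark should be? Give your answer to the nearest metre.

Observed coordinate differences: Δφ = -0.00228°, Δλ = -0.00118°.
Converting to metres (1° lat = 111177 m, cos φ = 0.343299): observed ΔN = -253.5 m, observed ΔE = -45.0 m.
Subtracting the expected shift leaves a residual of -253.5 − (-287.0) = 33.5 m north and -45.0 − (-32.6) = -12.4 m east.
Residual distance = √(33.5² + (-12.4)²) = 35.7 m.

36 m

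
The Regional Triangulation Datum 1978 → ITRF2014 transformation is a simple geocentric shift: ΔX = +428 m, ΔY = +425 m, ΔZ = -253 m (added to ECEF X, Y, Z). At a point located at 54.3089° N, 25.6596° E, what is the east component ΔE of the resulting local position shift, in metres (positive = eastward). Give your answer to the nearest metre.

ΔE = 198 m

The local east axis at (φ, λ) is (−sin λ, cos λ, 0), so ΔE = −sin(25.6596°)·428 + cos(25.6596°)·425 = 197.75 m.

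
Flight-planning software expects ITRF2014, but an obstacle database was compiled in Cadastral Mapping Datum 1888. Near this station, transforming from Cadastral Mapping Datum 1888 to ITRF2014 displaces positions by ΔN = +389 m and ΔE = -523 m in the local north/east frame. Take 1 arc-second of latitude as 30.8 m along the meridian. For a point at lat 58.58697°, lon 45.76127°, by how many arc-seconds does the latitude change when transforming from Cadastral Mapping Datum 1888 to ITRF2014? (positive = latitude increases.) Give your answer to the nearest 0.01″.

1″ of latitude = 30.80 m, so Δφ = 389.0 / 30.80 = 12.630″.

Δφ = 12.63″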